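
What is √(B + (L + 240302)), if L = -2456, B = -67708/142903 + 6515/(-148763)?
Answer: √107489849541479598520201105/21258678989 ≈ 487.69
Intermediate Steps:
B = -11003458249/21258678989 (B = -67708*1/142903 + 6515*(-1/148763) = -67708/142903 - 6515/148763 = -11003458249/21258678989 ≈ -0.51760)
√(B + (L + 240302)) = √(-11003458249/21258678989 + (-2456 + 240302)) = √(-11003458249/21258678989 + 237846) = √(5056280759359445/21258678989) = √107489849541479598520201105/21258678989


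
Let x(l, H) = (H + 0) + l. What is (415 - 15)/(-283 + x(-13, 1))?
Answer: -80/59 ≈ -1.3559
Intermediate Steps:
x(l, H) = H + l
(415 - 15)/(-283 + x(-13, 1)) = (415 - 15)/(-283 + (1 - 13)) = 400/(-283 - 12) = 400/(-295) = 400*(-1/295) = -80/59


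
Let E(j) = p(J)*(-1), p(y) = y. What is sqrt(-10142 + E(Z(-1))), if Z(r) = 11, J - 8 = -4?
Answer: I*sqrt(10146) ≈ 100.73*I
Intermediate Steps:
J = 4 (J = 8 - 4 = 4)
E(j) = -4 (E(j) = 4*(-1) = -4)
sqrt(-10142 + E(Z(-1))) = sqrt(-10142 - 4) = sqrt(-10146) = I*sqrt(10146)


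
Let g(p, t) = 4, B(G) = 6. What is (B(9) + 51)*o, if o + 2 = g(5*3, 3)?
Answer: 114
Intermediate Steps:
o = 2 (o = -2 + 4 = 2)
(B(9) + 51)*o = (6 + 51)*2 = 57*2 = 114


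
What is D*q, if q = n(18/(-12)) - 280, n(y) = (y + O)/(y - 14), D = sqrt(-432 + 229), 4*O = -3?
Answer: -17351*I*sqrt(203)/62 ≈ -3987.3*I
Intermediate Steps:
O = -3/4 (O = (1/4)*(-3) = -3/4 ≈ -0.75000)
D = I*sqrt(203) (D = sqrt(-203) = I*sqrt(203) ≈ 14.248*I)
n(y) = (-3/4 + y)/(-14 + y) (n(y) = (y - 3/4)/(y - 14) = (-3/4 + y)/(-14 + y))
q = -17351/62 (q = (-3/4 + 18/(-12))/(-14 + 18/(-12)) - 280 = (-3/4 + 18*(-1/12))/(-14 + 18*(-1/12)) - 280 = (-3/4 - 3/2)/(-14 - 3/2) - 280 = -9/4/(-31/2) - 280 = -2/31*(-9/4) - 280 = 9/62 - 280 = -17351/62 ≈ -279.85)
D*q = (I*sqrt(203))*(-17351/62) = -17351*I*sqrt(203)/62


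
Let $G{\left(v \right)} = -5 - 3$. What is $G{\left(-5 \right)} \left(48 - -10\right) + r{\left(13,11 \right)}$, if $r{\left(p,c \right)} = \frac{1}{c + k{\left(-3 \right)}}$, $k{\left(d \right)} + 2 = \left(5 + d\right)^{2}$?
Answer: $- \frac{6031}{13} \approx -463.92$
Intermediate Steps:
$k{\left(d \right)} = -2 + \left(5 + d\right)^{2}$
$G{\left(v \right)} = -8$
$r{\left(p,c \right)} = \frac{1}{2 + c}$ ($r{\left(p,c \right)} = \frac{1}{c - \left(2 - \left(5 - 3\right)^{2}\right)} = \frac{1}{c - \left(2 - 2^{2}\right)} = \frac{1}{c + \left(-2 + 4\right)} = \frac{1}{c + 2} = \frac{1}{2 + c}$)
$G{\left(-5 \right)} \left(48 - -10\right) + r{\left(13,11 \right)} = - 8 \left(48 - -10\right) + \frac{1}{2 + 11} = - 8 \left(48 + 10\right) + \frac{1}{13} = \left(-8\right) 58 + \frac{1}{13} = -464 + \frac{1}{13} = - \frac{6031}{13}$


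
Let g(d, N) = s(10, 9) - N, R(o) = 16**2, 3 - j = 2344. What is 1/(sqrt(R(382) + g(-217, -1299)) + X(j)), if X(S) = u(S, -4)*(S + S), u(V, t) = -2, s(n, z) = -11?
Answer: 2341/21920738 - sqrt(386)/43841476 ≈ 0.00010635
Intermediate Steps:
j = -2341 (j = 3 - 1*2344 = 3 - 2344 = -2341)
X(S) = -4*S (X(S) = -2*(S + S) = -4*S)
R(o) = 256
g(d, N) = -11 - N
1/(sqrt(R(382) + g(-217, -1299)) + X(j)) = 1/(sqrt(256 + (-11 - 1*(-1299))) - 4*(-2341)) = 1/(sqrt(256 + (-11 + 1299)) + 9364) = 1/(sqrt(256 + 1288) + 9364) = 1/(sqrt(1544) + 9364) = 1/(2*sqrt(386) + 9364) = 1/(9364 + 2*sqrt(386))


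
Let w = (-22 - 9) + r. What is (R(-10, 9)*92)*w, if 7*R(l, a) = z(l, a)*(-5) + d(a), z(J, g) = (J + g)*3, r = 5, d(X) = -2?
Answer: -31096/7 ≈ -4442.3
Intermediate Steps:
z(J, g) = 3*J + 3*g
w = -26 (w = (-22 - 9) + 5 = -31 + 5 = -26)
R(l, a) = -2/7 - 15*a/7 - 15*l/7 (R(l, a) = ((3*l + 3*a)*(-5) - 2)/7 = ((3*a + 3*l)*(-5) - 2)/7 = ((-15*a - 15*l) - 2)/7 = (-2 - 15*a - 15*l)/7 = -2/7 - 15*a/7 - 15*l/7)
(R(-10, 9)*92)*w = ((-2/7 - 15/7*9 - 15/7*(-10))*92)*(-26) = ((-2/7 - 135/7 + 150/7)*92)*(-26) = ((13/7)*92)*(-26) = (1196/7)*(-26) = -31096/7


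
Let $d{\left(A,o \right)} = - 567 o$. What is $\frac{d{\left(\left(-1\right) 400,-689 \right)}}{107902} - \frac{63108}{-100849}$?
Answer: $\frac{46207452303}{10881808798} \approx 4.2463$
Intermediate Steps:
$\frac{d{\left(\left(-1\right) 400,-689 \right)}}{107902} - \frac{63108}{-100849} = \frac{\left(-567\right) \left(-689\right)}{107902} - \frac{63108}{-100849} = 390663 \cdot \frac{1}{107902} - - \frac{63108}{100849} = \frac{390663}{107902} + \frac{63108}{100849} = \frac{46207452303}{10881808798}$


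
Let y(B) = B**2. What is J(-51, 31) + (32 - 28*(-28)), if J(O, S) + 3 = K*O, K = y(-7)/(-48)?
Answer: 13841/16 ≈ 865.06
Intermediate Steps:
K = -49/48 (K = (-7)**2/(-48) = 49*(-1/48) = -49/48 ≈ -1.0208)
J(O, S) = -3 - 49*O/48
J(-51, 31) + (32 - 28*(-28)) = (-3 - 49/48*(-51)) + (32 - 28*(-28)) = (-3 + 833/16) + (32 + 784) = 785/16 + 816 = 13841/16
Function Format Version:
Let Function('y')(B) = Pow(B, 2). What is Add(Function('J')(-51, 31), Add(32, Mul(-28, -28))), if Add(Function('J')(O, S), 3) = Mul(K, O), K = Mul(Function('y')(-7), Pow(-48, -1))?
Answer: Rational(13841, 16) ≈ 865.06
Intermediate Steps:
K = Rational(-49, 48) (K = Mul(Pow(-7, 2), Pow(-48, -1)) = Mul(49, Rational(-1, 48)) = Rational(-49, 48) ≈ -1.0208)
Function('J')(O, S) = Add(-3, Mul(Rational(-49, 48), O))
Add(Function('J')(-51, 31), Add(32, Mul(-28, -28))) = Add(Add(-3, Mul(Rational(-49, 48), -51)), Add(32, Mul(-28, -28))) = Add(Add(-3, Rational(833, 16)), Add(32, 784)) = Add(Rational(785, 16), 816) = Rational(13841, 16)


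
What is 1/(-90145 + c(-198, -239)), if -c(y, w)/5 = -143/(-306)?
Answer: -306/27585085 ≈ -1.1093e-5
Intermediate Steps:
c(y, w) = -715/306 (c(y, w) = -(-715)/(-306) = -(-715)*(-1)/306 = -5*143/306 = -715/306)
1/(-90145 + c(-198, -239)) = 1/(-90145 - 715/306) = 1/(-27585085/306) = -306/27585085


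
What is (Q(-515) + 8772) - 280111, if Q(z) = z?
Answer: -271854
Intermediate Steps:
(Q(-515) + 8772) - 280111 = (-515 + 8772) - 280111 = 8257 - 280111 = -271854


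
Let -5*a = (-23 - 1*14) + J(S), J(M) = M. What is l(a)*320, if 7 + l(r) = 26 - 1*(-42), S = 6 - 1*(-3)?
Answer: 19520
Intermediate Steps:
S = 9 (S = 6 + 3 = 9)
a = 28/5 (a = -((-23 - 1*14) + 9)/5 = -((-23 - 14) + 9)/5 = -(-37 + 9)/5 = -1/5*(-28) = 28/5 ≈ 5.6000)
l(r) = 61 (l(r) = -7 + (26 - 1*(-42)) = -7 + (26 + 42) = -7 + 68 = 61)
l(a)*320 = 61*320 = 19520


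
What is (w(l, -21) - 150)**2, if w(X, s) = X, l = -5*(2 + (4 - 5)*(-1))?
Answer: 27225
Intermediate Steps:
l = -15 (l = -5*(2 - 1*(-1)) = -5*(2 + 1) = -5*3 = -15)
(w(l, -21) - 150)**2 = (-15 - 150)**2 = (-165)**2 = 27225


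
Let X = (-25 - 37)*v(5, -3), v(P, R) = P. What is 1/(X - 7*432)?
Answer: -1/3334 ≈ -0.00029994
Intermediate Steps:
X = -310 (X = (-25 - 37)*5 = -62*5 = -310)
1/(X - 7*432) = 1/(-310 - 7*432) = 1/(-310 - 3024) = 1/(-3334) = -1/3334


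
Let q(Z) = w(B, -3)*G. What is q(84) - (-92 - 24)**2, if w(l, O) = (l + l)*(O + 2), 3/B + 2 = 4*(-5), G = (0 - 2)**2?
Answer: -148004/11 ≈ -13455.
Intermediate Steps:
G = 4 (G = (-2)**2 = 4)
B = -3/22 (B = 3/(-2 + 4*(-5)) = 3/(-2 - 20) = 3/(-22) = 3*(-1/22) = -3/22 ≈ -0.13636)
w(l, O) = 2*l*(2 + O) (w(l, O) = (2*l)*(2 + O) = 2*l*(2 + O))
q(Z) = 12/11 (q(Z) = (2*(-3/22)*(2 - 3))*4 = (2*(-3/22)*(-1))*4 = (3/11)*4 = 12/11)
q(84) - (-92 - 24)**2 = 12/11 - (-92 - 24)**2 = 12/11 - 1*(-116)**2 = 12/11 - 1*13456 = 12/11 - 13456 = -148004/11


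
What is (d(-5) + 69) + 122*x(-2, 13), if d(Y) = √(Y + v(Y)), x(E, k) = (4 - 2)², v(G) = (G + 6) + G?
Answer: 557 + 3*I ≈ 557.0 + 3.0*I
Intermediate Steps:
v(G) = 6 + 2*G (v(G) = (6 + G) + G = 6 + 2*G)
x(E, k) = 4 (x(E, k) = 2² = 4)
d(Y) = √(6 + 3*Y) (d(Y) = √(Y + (6 + 2*Y)) = √(6 + 3*Y))
(d(-5) + 69) + 122*x(-2, 13) = (√(6 + 3*(-5)) + 69) + 122*4 = (√(6 - 15) + 69) + 488 = (√(-9) + 69) + 488 = (3*I + 69) + 488 = (69 + 3*I) + 488 = 557 + 3*I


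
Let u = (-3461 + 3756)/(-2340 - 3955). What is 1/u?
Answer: -1259/59 ≈ -21.339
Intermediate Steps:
u = -59/1259 (u = 295/(-6295) = 295*(-1/6295) = -59/1259 ≈ -0.046863)
1/u = 1/(-59/1259) = -1259/59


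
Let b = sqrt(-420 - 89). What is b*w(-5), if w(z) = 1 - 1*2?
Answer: -I*sqrt(509) ≈ -22.561*I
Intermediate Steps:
w(z) = -1 (w(z) = 1 - 2 = -1)
b = I*sqrt(509) (b = sqrt(-509) = I*sqrt(509) ≈ 22.561*I)
b*w(-5) = (I*sqrt(509))*(-1) = -I*sqrt(509)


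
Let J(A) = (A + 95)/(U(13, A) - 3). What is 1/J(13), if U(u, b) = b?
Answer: 5/54 ≈ 0.092593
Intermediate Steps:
J(A) = (95 + A)/(-3 + A) (J(A) = (A + 95)/(A - 3) = (95 + A)/(-3 + A))
1/J(13) = 1/((95 + 13)/(-3 + 13)) = 1/(108/10) = 1/((1/10)*108) = 1/(54/5) = 5/54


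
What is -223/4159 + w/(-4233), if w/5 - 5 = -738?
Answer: 14298776/17605047 ≈ 0.81220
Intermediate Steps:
w = -3665 (w = 25 + 5*(-738) = 25 - 3690 = -3665)
-223/4159 + w/(-4233) = -223/4159 - 3665/(-4233) = -223*1/4159 - 3665*(-1/4233) = -223/4159 + 3665/4233 = 14298776/17605047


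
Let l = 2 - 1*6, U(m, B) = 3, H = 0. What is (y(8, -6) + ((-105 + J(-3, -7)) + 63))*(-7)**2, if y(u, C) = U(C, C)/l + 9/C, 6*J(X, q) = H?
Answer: -8673/4 ≈ -2168.3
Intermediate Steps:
J(X, q) = 0 (J(X, q) = (1/6)*0 = 0)
l = -4 (l = 2 - 6 = -4)
y(u, C) = -3/4 + 9/C (y(u, C) = 3/(-4) + 9/C = 3*(-1/4) + 9/C = -3/4 + 9/C)
(y(8, -6) + ((-105 + J(-3, -7)) + 63))*(-7)**2 = ((-3/4 + 9/(-6)) + ((-105 + 0) + 63))*(-7)**2 = ((-3/4 + 9*(-1/6)) + (-105 + 63))*49 = ((-3/4 - 3/2) - 42)*49 = (-9/4 - 42)*49 = -177/4*49 = -8673/4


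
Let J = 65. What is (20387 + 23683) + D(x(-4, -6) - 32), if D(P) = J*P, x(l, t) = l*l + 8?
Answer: 43550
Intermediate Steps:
x(l, t) = 8 + l² (x(l, t) = l² + 8 = 8 + l²)
D(P) = 65*P
(20387 + 23683) + D(x(-4, -6) - 32) = (20387 + 23683) + 65*((8 + (-4)²) - 32) = 44070 + 65*((8 + 16) - 32) = 44070 + 65*(24 - 32) = 44070 + 65*(-8) = 44070 - 520 = 43550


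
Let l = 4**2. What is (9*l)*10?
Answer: 1440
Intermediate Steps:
l = 16
(9*l)*10 = (9*16)*10 = 144*10 = 1440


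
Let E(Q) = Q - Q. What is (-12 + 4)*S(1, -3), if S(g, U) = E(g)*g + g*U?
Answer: 24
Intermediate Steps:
E(Q) = 0
S(g, U) = U*g (S(g, U) = 0*g + g*U = 0 + U*g = U*g)
(-12 + 4)*S(1, -3) = (-12 + 4)*(-3*1) = -8*(-3) = 24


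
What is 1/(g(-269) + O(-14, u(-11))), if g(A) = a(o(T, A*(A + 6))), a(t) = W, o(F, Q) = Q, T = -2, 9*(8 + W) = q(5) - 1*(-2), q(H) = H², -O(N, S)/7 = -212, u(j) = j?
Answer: 1/1479 ≈ 0.00067613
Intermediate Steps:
O(N, S) = 1484 (O(N, S) = -7*(-212) = 1484)
W = -5 (W = -8 + (5² - 1*(-2))/9 = -8 + (25 + 2)/9 = -8 + (⅑)*27 = -8 + 3 = -5)
a(t) = -5
g(A) = -5
1/(g(-269) + O(-14, u(-11))) = 1/(-5 + 1484) = 1/1479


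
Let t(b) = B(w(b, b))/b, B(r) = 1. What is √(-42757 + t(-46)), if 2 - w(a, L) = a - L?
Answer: I*√90473858/46 ≈ 206.78*I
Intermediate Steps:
w(a, L) = 2 + L - a (w(a, L) = 2 - (a - L) = 2 + (L - a) = 2 + L - a)
t(b) = 1/b
√(-42757 + t(-46)) = √(-42757 + 1/(-46)) = √(-42757 - 1/46) = √(-1966823/46) = I*√90473858/46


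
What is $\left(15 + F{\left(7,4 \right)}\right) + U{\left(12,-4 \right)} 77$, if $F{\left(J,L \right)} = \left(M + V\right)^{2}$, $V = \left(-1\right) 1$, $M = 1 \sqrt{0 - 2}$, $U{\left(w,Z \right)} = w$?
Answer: $938 - 2 i \sqrt{2} \approx 938.0 - 2.8284 i$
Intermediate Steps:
$M = i \sqrt{2}$ ($M = 1 \sqrt{-2} = 1 i \sqrt{2} = i \sqrt{2} \approx 1.4142 i$)
$V = -1$
$F{\left(J,L \right)} = \left(-1 + i \sqrt{2}\right)^{2}$ ($F{\left(J,L \right)} = \left(i \sqrt{2} - 1\right)^{2} = \left(-1 + i \sqrt{2}\right)^{2}$)
$\left(15 + F{\left(7,4 \right)}\right) + U{\left(12,-4 \right)} 77 = \left(15 + \left(1 - i \sqrt{2}\right)^{2}\right) + 12 \cdot 77 = \left(15 + \left(1 - i \sqrt{2}\right)^{2}\right) + 924 = 939 + \left(1 - i \sqrt{2}\right)^{2}$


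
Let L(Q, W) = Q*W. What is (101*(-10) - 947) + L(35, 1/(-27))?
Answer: -52874/27 ≈ -1958.3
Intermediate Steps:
(101*(-10) - 947) + L(35, 1/(-27)) = (101*(-10) - 947) + 35/(-27) = (-1010 - 947) + 35*(-1/27) = -1957 - 35/27 = -52874/27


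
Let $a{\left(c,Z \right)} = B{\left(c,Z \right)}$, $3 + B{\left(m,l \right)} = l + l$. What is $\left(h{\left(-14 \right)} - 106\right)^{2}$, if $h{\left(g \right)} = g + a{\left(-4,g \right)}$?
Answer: $22801$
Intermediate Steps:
$B{\left(m,l \right)} = -3 + 2 l$ ($B{\left(m,l \right)} = -3 + \left(l + l\right) = -3 + 2 l$)
$a{\left(c,Z \right)} = -3 + 2 Z$
$h{\left(g \right)} = -3 + 3 g$ ($h{\left(g \right)} = g + \left(-3 + 2 g\right) = -3 + 3 g$)
$\left(h{\left(-14 \right)} - 106\right)^{2} = \left(\left(-3 + 3 \left(-14\right)\right) - 106\right)^{2} = \left(\left(-3 - 42\right) - 106\right)^{2} = \left(-45 - 106\right)^{2} = \left(-151\right)^{2} = 22801$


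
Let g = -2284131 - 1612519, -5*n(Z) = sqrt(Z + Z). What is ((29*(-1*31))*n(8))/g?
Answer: -1798/9741625 ≈ -0.00018457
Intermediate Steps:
n(Z) = -sqrt(2)*sqrt(Z)/5 (n(Z) = -sqrt(Z + Z)/5 = -sqrt(2)*sqrt(Z)/5)
g = -3896650
((29*(-1*31))*n(8))/g = ((29*(-1*31))*(-sqrt(2)*sqrt(8)/5))/(-3896650) = ((29*(-31))*(-sqrt(2)*2*sqrt(2)/5))*(-1/3896650) = -899*(-4/5)*(-1/3896650) = (3596/5)*(-1/3896650) = -1798/9741625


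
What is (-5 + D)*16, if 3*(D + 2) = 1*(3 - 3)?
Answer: -112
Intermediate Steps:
D = -2 (D = -2 + (1*(3 - 3))/3 = -2 + (1*0)/3 = -2 + (⅓)*0 = -2 + 0 = -2)
(-5 + D)*16 = (-5 - 2)*16 = -7*16 = -112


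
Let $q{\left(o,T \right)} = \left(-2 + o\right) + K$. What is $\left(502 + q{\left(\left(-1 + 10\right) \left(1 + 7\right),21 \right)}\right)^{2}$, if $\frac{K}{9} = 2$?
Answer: $348100$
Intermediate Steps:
$K = 18$ ($K = 9 \cdot 2 = 18$)
$q{\left(o,T \right)} = 16 + o$ ($q{\left(o,T \right)} = \left(-2 + o\right) + 18 = 16 + o$)
$\left(502 + q{\left(\left(-1 + 10\right) \left(1 + 7\right),21 \right)}\right)^{2} = \left(502 + \left(16 + \left(-1 + 10\right) \left(1 + 7\right)\right)\right)^{2} = \left(502 + \left(16 + 9 \cdot 8\right)\right)^{2} = \left(502 + \left(16 + 72\right)\right)^{2} = \left(502 + 88\right)^{2} = 590^{2} = 348100$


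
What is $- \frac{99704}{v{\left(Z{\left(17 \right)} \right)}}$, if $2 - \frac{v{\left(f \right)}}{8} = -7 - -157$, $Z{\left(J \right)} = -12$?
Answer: $\frac{12463}{148} \approx 84.209$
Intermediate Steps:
$v{\left(f \right)} = -1184$ ($v{\left(f \right)} = 16 - 8 \left(-7 - -157\right) = 16 - 8 \left(-7 + 157\right) = 16 - 1200 = -1184$)
$- \frac{99704}{v{\left(Z{\left(17 \right)} \right)}} = - \frac{99704}{-1184} = \left(-99704\right) \left(- \frac{1}{1184}\right) = \frac{12463}{148}$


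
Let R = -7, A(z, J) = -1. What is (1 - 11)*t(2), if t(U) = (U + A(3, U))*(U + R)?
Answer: 50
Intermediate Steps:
t(U) = (-1 + U)*(-7 + U) (t(U) = (U - 1)*(U - 7) = (-1 + U)*(-7 + U))
(1 - 11)*t(2) = (1 - 11)*(7 + 2**2 - 8*2) = -10*(7 + 4 - 16) = -10*(-5) = 50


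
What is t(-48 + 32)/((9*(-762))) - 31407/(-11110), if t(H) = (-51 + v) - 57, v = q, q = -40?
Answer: 108516743/38096190 ≈ 2.8485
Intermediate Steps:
v = -40
t(H) = -148 (t(H) = (-51 - 40) - 57 = -91 - 57 = -148)
t(-48 + 32)/((9*(-762))) - 31407/(-11110) = -148/(9*(-762)) - 31407/(-11110) = -148/(-6858) - 31407*(-1/11110) = -148*(-1/6858) + 31407/11110 = 74/3429 + 31407/11110 = 108516743/38096190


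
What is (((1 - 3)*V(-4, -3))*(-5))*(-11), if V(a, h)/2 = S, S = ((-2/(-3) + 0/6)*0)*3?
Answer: 0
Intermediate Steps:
S = 0 (S = ((-2*(-⅓) + 0*(⅙))*0)*3 = ((⅔ + 0)*0)*3 = ((⅔)*0)*3 = 0*3 = 0)
V(a, h) = 0 (V(a, h) = 2*0 = 0)
(((1 - 3)*V(-4, -3))*(-5))*(-11) = (((1 - 3)*0)*(-5))*(-11) = (-2*0*(-5))*(-11) = (0*(-5))*(-11) = 0*(-11) = 0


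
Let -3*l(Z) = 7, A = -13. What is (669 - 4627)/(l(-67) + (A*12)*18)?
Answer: 11874/8431 ≈ 1.4084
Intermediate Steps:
l(Z) = -7/3 (l(Z) = -⅓*7 = -7/3)
(669 - 4627)/(l(-67) + (A*12)*18) = (669 - 4627)/(-7/3 - 13*12*18) = -3958/(-7/3 - 156*18) = -3958/(-7/3 - 2808) = -3958/(-8431/3) = -3958*(-3/8431) = 11874/8431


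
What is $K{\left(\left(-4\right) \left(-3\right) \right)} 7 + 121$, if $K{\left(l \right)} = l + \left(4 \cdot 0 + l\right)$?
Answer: $289$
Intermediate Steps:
$K{\left(l \right)} = 2 l$ ($K{\left(l \right)} = l + \left(0 + l\right) = l + l = 2 l$)
$K{\left(\left(-4\right) \left(-3\right) \right)} 7 + 121 = 2 \left(\left(-4\right) \left(-3\right)\right) 7 + 121 = 2 \cdot 12 \cdot 7 + 121 = 24 \cdot 7 + 121 = 168 + 121 = 289$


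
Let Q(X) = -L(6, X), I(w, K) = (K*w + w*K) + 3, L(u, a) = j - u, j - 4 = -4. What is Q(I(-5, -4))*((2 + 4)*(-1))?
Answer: -36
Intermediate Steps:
j = 0 (j = 4 - 4 = 0)
L(u, a) = -u (L(u, a) = 0 - u = -u)
I(w, K) = 3 + 2*K*w (I(w, K) = (K*w + K*w) + 3 = 2*K*w + 3 = 3 + 2*K*w)
Q(X) = 6 (Q(X) = -(-1)*6 = -1*(-6) = 6)
Q(I(-5, -4))*((2 + 4)*(-1)) = 6*((2 + 4)*(-1)) = 6*(6*(-1)) = 6*(-6) = -36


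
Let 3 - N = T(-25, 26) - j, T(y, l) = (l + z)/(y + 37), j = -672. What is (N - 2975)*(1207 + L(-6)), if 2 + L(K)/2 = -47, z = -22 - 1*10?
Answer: -8081283/2 ≈ -4.0406e+6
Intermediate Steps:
z = -32 (z = -22 - 10 = -32)
L(K) = -98 (L(K) = -4 + 2*(-47) = -4 - 94 = -98)
T(y, l) = (-32 + l)/(37 + y) (T(y, l) = (l - 32)/(y + 37) = (-32 + l)/(37 + y))
N = -1337/2 (N = 3 - ((-32 + 26)/(37 - 25) - 1*(-672)) = 3 - (-6/12 + 672) = 3 - ((1/12)*(-6) + 672) = 3 - (-½ + 672) = 3 - 1*1343/2 = 3 - 1343/2 = -1337/2 ≈ -668.50)
(N - 2975)*(1207 + L(-6)) = (-1337/2 - 2975)*(1207 - 98) = -7287/2*1109 = -8081283/2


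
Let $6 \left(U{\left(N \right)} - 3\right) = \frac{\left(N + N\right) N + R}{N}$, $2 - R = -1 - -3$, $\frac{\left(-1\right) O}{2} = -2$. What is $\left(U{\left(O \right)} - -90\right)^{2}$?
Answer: $\frac{80089}{9} \approx 8898.8$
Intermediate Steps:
$O = 4$ ($O = \left(-2\right) \left(-2\right) = 4$)
$R = 0$ ($R = 2 - \left(-1 - -3\right) = 2 - \left(-1 + 3\right) = 2 - 2 = 0$)
$U{\left(N \right)} = 3 + \frac{N}{3}$ ($U{\left(N \right)} = 3 + \frac{\left(\left(N + N\right) N + 0\right) \frac{1}{N}}{6} = 3 + \frac{\left(2 N N + 0\right) \frac{1}{N}}{6} = 3 + \frac{\left(2 N^{2} + 0\right) \frac{1}{N}}{6} = 3 + \frac{2 N^{2} \frac{1}{N}}{6} = 3 + \frac{2 N}{6} = 3 + \frac{N}{3}$)
$\left(U{\left(O \right)} - -90\right)^{2} = \left(\left(3 + \frac{1}{3} \cdot 4\right) - -90\right)^{2} = \left(\left(3 + \frac{4}{3}\right) + 90\right)^{2} = \left(\frac{13}{3} + 90\right)^{2} = \left(\frac{283}{3}\right)^{2} = \frac{80089}{9}$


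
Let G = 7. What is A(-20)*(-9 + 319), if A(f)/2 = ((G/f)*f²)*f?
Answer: 1736000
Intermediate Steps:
A(f) = 14*f² (A(f) = 2*(((7/f)*f²)*f) = 2*((7*f)*f) = 2*(7*f²) = 14*f²)
A(-20)*(-9 + 319) = (14*(-20)²)*(-9 + 319) = (14*400)*310 = 5600*310 = 1736000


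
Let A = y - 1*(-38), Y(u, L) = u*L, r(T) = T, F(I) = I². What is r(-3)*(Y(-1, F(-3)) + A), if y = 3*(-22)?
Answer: 111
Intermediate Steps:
Y(u, L) = L*u
y = -66
A = -28 (A = -66 - 1*(-38) = -66 + 38 = -28)
r(-3)*(Y(-1, F(-3)) + A) = -3*((-3)²*(-1) - 28) = -3*(9*(-1) - 28) = -3*(-9 - 28) = -3*(-37) = 111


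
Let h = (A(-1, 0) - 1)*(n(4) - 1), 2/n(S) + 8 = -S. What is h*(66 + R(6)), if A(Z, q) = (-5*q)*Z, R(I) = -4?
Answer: 217/3 ≈ 72.333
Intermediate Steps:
A(Z, q) = -5*Z*q
n(S) = 2/(-8 - S)
h = 7/6 (h = (-5*(-1)*0 - 1)*(-2/(8 + 4) - 1) = (0 - 1)*(-2/12 - 1) = -(-2*1/12 - 1) = -(-⅙ - 1) = -1*(-7/6) = 7/6 ≈ 1.1667)
h*(66 + R(6)) = 7*(66 - 4)/6 = (7/6)*62 = 217/3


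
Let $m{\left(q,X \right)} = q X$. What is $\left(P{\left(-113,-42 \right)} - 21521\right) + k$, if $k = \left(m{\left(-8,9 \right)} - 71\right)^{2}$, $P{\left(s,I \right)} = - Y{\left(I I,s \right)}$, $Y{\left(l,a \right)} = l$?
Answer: $-2836$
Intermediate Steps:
$P{\left(s,I \right)} = - I^{2}$ ($P{\left(s,I \right)} = - I I = - I^{2}$)
$m{\left(q,X \right)} = X q$
$k = 20449$ ($k = \left(9 \left(-8\right) - 71\right)^{2} = \left(-72 - 71\right)^{2} = \left(-143\right)^{2} = 20449$)
$\left(P{\left(-113,-42 \right)} - 21521\right) + k = \left(- \left(-42\right)^{2} - 21521\right) + 20449 = \left(\left(-1\right) 1764 - 21521\right) + 20449 = \left(-1764 - 21521\right) + 20449 = -23285 + 20449 = -2836$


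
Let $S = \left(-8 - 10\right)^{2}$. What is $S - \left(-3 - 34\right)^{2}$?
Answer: $-1045$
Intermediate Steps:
$S = 324$ ($S = \left(-8 - 10\right)^{2} = \left(-18\right)^{2} = 324$)
$S - \left(-3 - 34\right)^{2} = 324 - \left(-3 - 34\right)^{2} = 324 - \left(-37\right)^{2} = 324 - 1369 = -1045$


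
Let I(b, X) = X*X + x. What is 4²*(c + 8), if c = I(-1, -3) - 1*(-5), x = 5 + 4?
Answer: 496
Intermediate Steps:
x = 9
I(b, X) = 9 + X² (I(b, X) = X*X + 9 = X² + 9 = 9 + X²)
c = 23 (c = (9 + (-3)²) - 1*(-5) = (9 + 9) + 5 = 18 + 5 = 23)
4²*(c + 8) = 4²*(23 + 8) = 16*31 = 496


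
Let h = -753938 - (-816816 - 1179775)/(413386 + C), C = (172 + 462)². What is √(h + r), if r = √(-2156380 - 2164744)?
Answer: √(-501203218606585110 + 1329565153928*I*√1080281)/815342 ≈ 1.197 + 868.3*I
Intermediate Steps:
C = 401956 (C = 634² = 401956)
h = -614715320205/815342 (h = -753938 - (-816816 - 1179775)/(413386 + 401956) = -753938 - (-1996591)/815342 = -753938 - 1*(-1996591/815342) = -753938 + 1996591/815342 = -614715320205/815342 ≈ -7.5394e+5)
r = 2*I*√1080281 (r = √(-4321124) = 2*I*√1080281 ≈ 2078.7*I)
√(h + r) = √(-614715320205/815342 + 2*I*√1080281)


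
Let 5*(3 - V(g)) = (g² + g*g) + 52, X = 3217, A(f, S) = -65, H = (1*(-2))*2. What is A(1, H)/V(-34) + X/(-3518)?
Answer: -6413383/8263782 ≈ -0.77608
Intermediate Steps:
H = -4 (H = -2*2 = -4)
V(g) = -37/5 - 2*g²/5 (V(g) = 3 - ((g² + g*g) + 52)/5 = 3 - ((g² + g²) + 52)/5 = 3 - (2*g² + 52)/5 = 3 - (52 + 2*g²)/5 = 3 + (-52/5 - 2*g²/5) = -37/5 - 2*g²/5)
A(1, H)/V(-34) + X/(-3518) = -65/(-37/5 - ⅖*(-34)²) + 3217/(-3518) = -65/(-37/5 - ⅖*1156) + 3217*(-1/3518) = -65/(-37/5 - 2312/5) - 3217/3518 = -65/(-2349/5) - 3217/3518 = -65*(-5/2349) - 3217/3518 = 325/2349 - 3217/3518 = -6413383/8263782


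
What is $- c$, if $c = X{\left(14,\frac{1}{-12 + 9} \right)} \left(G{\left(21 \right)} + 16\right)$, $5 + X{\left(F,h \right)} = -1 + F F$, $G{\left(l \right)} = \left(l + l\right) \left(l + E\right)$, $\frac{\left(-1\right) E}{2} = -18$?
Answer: $-457900$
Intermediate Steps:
$E = 36$ ($E = \left(-2\right) \left(-18\right) = 36$)
$G{\left(l \right)} = 2 l \left(36 + l\right)$ ($G{\left(l \right)} = \left(l + l\right) \left(l + 36\right) = 2 l \left(36 + l\right)$)
$X{\left(F,h \right)} = -6 + F^{2}$ ($X{\left(F,h \right)} = -5 + \left(-1 + F F\right) = -5 + \left(-1 + F^{2}\right) = -6 + F^{2}$)
$c = 457900$ ($c = \left(-6 + 14^{2}\right) \left(2 \cdot 21 \left(36 + 21\right) + 16\right) = \left(-6 + 196\right) \left(2 \cdot 21 \cdot 57 + 16\right) = 190 \left(2394 + 16\right) = 190 \cdot 2410 = 457900$)
$- c = \left(-1\right) 457900 = -457900$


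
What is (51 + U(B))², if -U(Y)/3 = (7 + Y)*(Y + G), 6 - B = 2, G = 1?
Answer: 12996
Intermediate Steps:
B = 4 (B = 6 - 1*2 = 6 - 2 = 4)
U(Y) = -3*(1 + Y)*(7 + Y) (U(Y) = -3*(7 + Y)*(Y + 1) = -3*(7 + Y)*(1 + Y) = -3*(1 + Y)*(7 + Y))
(51 + U(B))² = (51 + (-21 - 24*4 - 3*4²))² = (51 + (-21 - 96 - 3*16))² = (51 + (-21 - 96 - 48))² = (51 - 165)² = (-114)² = 12996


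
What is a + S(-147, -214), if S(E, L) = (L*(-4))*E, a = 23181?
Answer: -102651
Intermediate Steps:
S(E, L) = -4*E*L (S(E, L) = (-4*L)*E = -4*E*L)
a + S(-147, -214) = 23181 - 4*(-147)*(-214) = 23181 - 125832 = -102651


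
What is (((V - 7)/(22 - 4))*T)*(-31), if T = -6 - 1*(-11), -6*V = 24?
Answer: 1705/18 ≈ 94.722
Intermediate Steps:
V = -4 (V = -⅙*24 = -4)
T = 5 (T = -6 + 11 = 5)
(((V - 7)/(22 - 4))*T)*(-31) = (((-4 - 7)/(22 - 4))*5)*(-31) = (-11/18*5)*(-31) = (-11*1/18*5)*(-31) = -11/18*5*(-31) = -55/18*(-31) = 1705/18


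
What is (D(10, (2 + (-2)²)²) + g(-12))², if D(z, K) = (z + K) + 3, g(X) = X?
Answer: 1369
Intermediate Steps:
D(z, K) = 3 + K + z (D(z, K) = (K + z) + 3 = 3 + K + z)
(D(10, (2 + (-2)²)²) + g(-12))² = ((3 + (2 + (-2)²)² + 10) - 12)² = ((3 + (2 + 4)² + 10) - 12)² = ((3 + 6² + 10) - 12)² = ((3 + 36 + 10) - 12)² = (49 - 12)² = 37² = 1369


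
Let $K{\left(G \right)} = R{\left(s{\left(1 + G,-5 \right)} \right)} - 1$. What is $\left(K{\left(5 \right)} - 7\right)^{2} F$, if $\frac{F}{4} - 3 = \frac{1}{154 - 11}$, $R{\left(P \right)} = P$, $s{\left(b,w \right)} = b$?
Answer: $\frac{6880}{143} \approx 48.112$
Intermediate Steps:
$K{\left(G \right)} = G$ ($K{\left(G \right)} = \left(1 + G\right) - 1 = G$)
$F = \frac{1720}{143}$ ($F = 12 + \frac{4}{154 - 11} = 12 + \frac{4}{143} = \frac{1720}{143} \approx 12.028$)
$\left(K{\left(5 \right)} - 7\right)^{2} F = \left(5 - 7\right)^{2} \cdot \frac{1720}{143} = \left(-2\right)^{2} \cdot \frac{1720}{143} = 4 \cdot \frac{1720}{143} = \frac{6880}{143}$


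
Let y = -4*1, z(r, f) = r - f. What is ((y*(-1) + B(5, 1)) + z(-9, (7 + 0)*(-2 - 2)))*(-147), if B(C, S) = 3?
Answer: -3822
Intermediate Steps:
y = -4
((y*(-1) + B(5, 1)) + z(-9, (7 + 0)*(-2 - 2)))*(-147) = ((-4*(-1) + 3) + (-9 - (7 + 0)*(-2 - 2)))*(-147) = ((4 + 3) + (-9 - 7*(-4)))*(-147) = (7 + (-9 - 1*(-28)))*(-147) = (7 + (-9 + 28))*(-147) = (7 + 19)*(-147) = 26*(-147) = -3822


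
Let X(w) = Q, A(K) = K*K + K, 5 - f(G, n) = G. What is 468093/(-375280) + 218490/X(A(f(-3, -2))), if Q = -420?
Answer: -1369858771/2626960 ≈ -521.46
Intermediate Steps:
f(G, n) = 5 - G
A(K) = K + K**2 (A(K) = K**2 + K = K + K**2)
X(w) = -420
468093/(-375280) + 218490/X(A(f(-3, -2))) = 468093/(-375280) + 218490/(-420) = 468093*(-1/375280) + 218490*(-1/420) = -468093/375280 - 7283/14 = -1369858771/2626960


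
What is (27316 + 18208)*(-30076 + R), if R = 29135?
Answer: -42838084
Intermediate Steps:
(27316 + 18208)*(-30076 + R) = (27316 + 18208)*(-30076 + 29135) = 45524*(-941) = -42838084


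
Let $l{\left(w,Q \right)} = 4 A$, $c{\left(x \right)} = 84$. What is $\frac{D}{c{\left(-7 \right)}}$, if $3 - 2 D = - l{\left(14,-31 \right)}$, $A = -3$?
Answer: $- \frac{3}{56} \approx -0.053571$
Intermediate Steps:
$l{\left(w,Q \right)} = -12$ ($l{\left(w,Q \right)} = 4 \left(-3\right) = -12$)
$D = - \frac{9}{2}$ ($D = \frac{3}{2} - \frac{\left(-1\right) \left(-12\right)}{2} = \frac{3}{2} - 6 = - \frac{9}{2} \approx -4.5$)
$\frac{D}{c{\left(-7 \right)}} = - \frac{9}{2 \cdot 84} = \left(- \frac{9}{2}\right) \frac{1}{84} = - \frac{3}{56}$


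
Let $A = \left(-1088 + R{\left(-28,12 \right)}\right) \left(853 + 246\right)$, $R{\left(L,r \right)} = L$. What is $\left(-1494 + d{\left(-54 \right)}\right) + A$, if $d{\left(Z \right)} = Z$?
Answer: $-1228032$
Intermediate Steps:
$A = -1226484$ ($A = \left(-1088 - 28\right) \left(853 + 246\right) = \left(-1116\right) 1099 = -1226484$)
$\left(-1494 + d{\left(-54 \right)}\right) + A = \left(-1494 - 54\right) - 1226484 = -1548 - 1226484 = -1228032$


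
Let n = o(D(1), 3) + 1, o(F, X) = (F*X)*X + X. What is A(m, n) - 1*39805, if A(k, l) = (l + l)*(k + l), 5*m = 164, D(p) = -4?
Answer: -199281/5 ≈ -39856.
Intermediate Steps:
o(F, X) = X + F*X² (o(F, X) = F*X² + X = X + F*X²)
m = 164/5 (m = (⅕)*164 = 164/5 ≈ 32.800)
n = -32 (n = 3*(1 - 4*3) + 1 = 3*(1 - 12) + 1 = 3*(-11) + 1 = -33 + 1 = -32)
A(k, l) = 2*l*(k + l) (A(k, l) = (2*l)*(k + l) = 2*l*(k + l))
A(m, n) - 1*39805 = 2*(-32)*(164/5 - 32) - 1*39805 = 2*(-32)*(⅘) - 39805 = -256/5 - 39805 = -199281/5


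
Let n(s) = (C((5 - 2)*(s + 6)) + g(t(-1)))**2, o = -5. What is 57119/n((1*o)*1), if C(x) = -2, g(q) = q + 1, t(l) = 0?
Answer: 57119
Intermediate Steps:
g(q) = 1 + q
n(s) = 1 (n(s) = (-2 + (1 + 0))**2 = (-2 + 1)**2 = (-1)**2 = 1)
57119/n((1*o)*1) = 57119/1 = 57119*1 = 57119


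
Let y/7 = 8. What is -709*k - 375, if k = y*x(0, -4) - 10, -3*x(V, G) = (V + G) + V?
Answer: -138671/3 ≈ -46224.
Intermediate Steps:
x(V, G) = -2*V/3 - G/3 (x(V, G) = -((V + G) + V)/3 = -((G + V) + V)/3 = -(G + 2*V)/3 = -2*V/3 - G/3)
y = 56 (y = 7*8 = 56)
k = 194/3 (k = 56*(-⅔*0 - ⅓*(-4)) - 10 = 56*(0 + 4/3) - 10 = 56*(4/3) - 10 = 224/3 - 10 = 194/3 ≈ 64.667)
-709*k - 375 = -709*194/3 - 375 = -137546/3 - 375 = -138671/3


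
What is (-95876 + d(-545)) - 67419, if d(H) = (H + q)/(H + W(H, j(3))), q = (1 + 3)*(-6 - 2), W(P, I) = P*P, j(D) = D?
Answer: -48413702177/296480 ≈ -1.6330e+5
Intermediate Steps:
W(P, I) = P²
q = -32 (q = 4*(-8) = -32)
d(H) = (-32 + H)/(H + H²) (d(H) = (H - 32)/(H + H²) = (-32 + H)/(H + H²))
(-95876 + d(-545)) - 67419 = (-95876 + (-32 - 545)/((-545)*(1 - 545))) - 67419 = (-95876 - 1/545*(-577)/(-544)) - 67419 = (-95876 - 1/545*(-1/544)*(-577)) - 67419 = (-95876 - 577/296480) - 67419 = -28425317057/296480 - 67419 = -48413702177/296480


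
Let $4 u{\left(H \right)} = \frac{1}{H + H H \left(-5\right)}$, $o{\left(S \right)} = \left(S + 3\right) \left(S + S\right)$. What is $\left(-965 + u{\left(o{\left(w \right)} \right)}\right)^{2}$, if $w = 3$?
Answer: $\frac{618707966093281}{664402176} \approx 9.3123 \cdot 10^{5}$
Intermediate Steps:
$o{\left(S \right)} = 2 S \left(3 + S\right)$ ($o{\left(S \right)} = \left(3 + S\right) 2 S = 2 S \left(3 + S\right)$)
$u{\left(H \right)} = \frac{1}{4 \left(H - 5 H^{2}\right)}$ ($u{\left(H \right)} = \frac{1}{4 \left(H + H H \left(-5\right)\right)} = \frac{1}{4 \left(H + H^{2} \left(-5\right)\right)} = \frac{1}{4 \left(H - 5 H^{2}\right)}$)
$\left(-965 + u{\left(o{\left(w \right)} \right)}\right)^{2} = \left(-965 - \frac{1}{4 \cdot 2 \cdot 3 \left(3 + 3\right) \left(-1 + 5 \cdot 2 \cdot 3 \left(3 + 3\right)\right)}\right)^{2} = \left(-965 - \frac{1}{4 \cdot 2 \cdot 3 \cdot 6 \left(-1 + 5 \cdot 2 \cdot 3 \cdot 6\right)}\right)^{2} = \left(-965 - \frac{1}{4 \cdot 36 \left(-1 + 5 \cdot 36\right)}\right)^{2} = \left(-965 - \frac{1}{144 \left(-1 + 180\right)}\right)^{2} = \left(-965 - \frac{1}{144 \cdot 179}\right)^{2} = \left(-965 - \frac{1}{144} \cdot \frac{1}{179}\right)^{2} = \left(-965 - \frac{1}{25776}\right)^{2} = \left(- \frac{24873841}{25776}\right)^{2} = \frac{618707966093281}{664402176}$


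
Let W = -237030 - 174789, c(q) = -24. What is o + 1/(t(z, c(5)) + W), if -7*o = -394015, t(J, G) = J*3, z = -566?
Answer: 162931900748/2894619 ≈ 56288.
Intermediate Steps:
t(J, G) = 3*J
W = -411819
o = 394015/7 (o = -⅐*(-394015) = 394015/7 ≈ 56288.)
o + 1/(t(z, c(5)) + W) = 394015/7 + 1/(3*(-566) - 411819) = 394015/7 + 1/(-1698 - 411819) = 394015/7 + 1/(-413517) = 394015/7 - 1/413517 = 162931900748/2894619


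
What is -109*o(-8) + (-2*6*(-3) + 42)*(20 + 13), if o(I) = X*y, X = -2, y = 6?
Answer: 3882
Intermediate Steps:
o(I) = -12 (o(I) = -2*6 = -12)
-109*o(-8) + (-2*6*(-3) + 42)*(20 + 13) = -109*(-12) + (-2*6*(-3) + 42)*(20 + 13) = 1308 + (-12*(-3) + 42)*33 = 1308 + (36 + 42)*33 = 1308 + 78*33 = 1308 + 2574 = 3882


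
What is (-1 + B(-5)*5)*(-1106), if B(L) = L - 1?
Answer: 34286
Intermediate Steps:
B(L) = -1 + L
(-1 + B(-5)*5)*(-1106) = (-1 + (-1 - 5)*5)*(-1106) = (-1 - 6*5)*(-1106) = (-1 - 30)*(-1106) = -31*(-1106) = 34286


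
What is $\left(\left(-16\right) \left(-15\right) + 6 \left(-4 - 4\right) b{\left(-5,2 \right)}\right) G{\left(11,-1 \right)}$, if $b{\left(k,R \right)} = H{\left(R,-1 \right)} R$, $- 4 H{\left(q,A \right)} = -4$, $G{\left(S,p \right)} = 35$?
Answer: $5040$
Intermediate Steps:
$H{\left(q,A \right)} = 1$ ($H{\left(q,A \right)} = \left(- \frac{1}{4}\right) \left(-4\right) = 1$)
$b{\left(k,R \right)} = R$ ($b{\left(k,R \right)} = 1 R = R$)
$\left(\left(-16\right) \left(-15\right) + 6 \left(-4 - 4\right) b{\left(-5,2 \right)}\right) G{\left(11,-1 \right)} = \left(\left(-16\right) \left(-15\right) + 6 \left(-4 - 4\right) 2\right) 35 = \left(240 + 6 \left(-4 - 4\right) 2\right) 35 = \left(240 + 6 \left(-8\right) 2\right) 35 = \left(240 - 96\right) 35 = 144 \cdot 35 = 5040$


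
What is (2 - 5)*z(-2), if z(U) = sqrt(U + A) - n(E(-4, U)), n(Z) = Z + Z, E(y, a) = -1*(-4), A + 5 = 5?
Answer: 24 - 3*I*sqrt(2) ≈ 24.0 - 4.2426*I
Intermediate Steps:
A = 0 (A = -5 + 5 = 0)
E(y, a) = 4
n(Z) = 2*Z
z(U) = -8 + sqrt(U) (z(U) = sqrt(U + 0) - 2*4 = sqrt(U) - 1*8 = sqrt(U) - 8 = -8 + sqrt(U))
(2 - 5)*z(-2) = (2 - 5)*(-8 + sqrt(-2)) = -3*(-8 + I*sqrt(2)) = 24 - 3*I*sqrt(2)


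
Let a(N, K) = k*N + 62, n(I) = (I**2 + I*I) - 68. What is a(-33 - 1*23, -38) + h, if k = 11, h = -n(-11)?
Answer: -728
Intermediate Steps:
n(I) = -68 + 2*I**2 (n(I) = (I**2 + I**2) - 68 = 2*I**2 - 68 = -68 + 2*I**2)
h = -174 (h = -(-68 + 2*(-11)**2) = -(-68 + 2*121) = -(-68 + 242) = -1*174 = -174)
a(N, K) = 62 + 11*N (a(N, K) = 11*N + 62 = 62 + 11*N)
a(-33 - 1*23, -38) + h = (62 + 11*(-33 - 1*23)) - 174 = (62 + 11*(-33 - 23)) - 174 = (62 + 11*(-56)) - 174 = (62 - 616) - 174 = -554 - 174 = -728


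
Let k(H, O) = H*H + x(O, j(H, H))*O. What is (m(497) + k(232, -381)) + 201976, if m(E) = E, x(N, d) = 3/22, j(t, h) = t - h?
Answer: 5637391/22 ≈ 2.5625e+5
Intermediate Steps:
x(N, d) = 3/22 (x(N, d) = 3*(1/22) = 3/22)
k(H, O) = H**2 + 3*O/22 (k(H, O) = H*H + 3*O/22 = H**2 + 3*O/22)
(m(497) + k(232, -381)) + 201976 = (497 + (232**2 + (3/22)*(-381))) + 201976 = (497 + (53824 - 1143/22)) + 201976 = (497 + 1182985/22) + 201976 = 1193919/22 + 201976 = 5637391/22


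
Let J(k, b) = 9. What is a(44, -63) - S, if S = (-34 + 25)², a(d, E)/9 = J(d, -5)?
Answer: 0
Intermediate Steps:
a(d, E) = 81 (a(d, E) = 9*9 = 81)
S = 81 (S = (-9)² = 81)
a(44, -63) - S = 81 - 1*81 = 81 - 81 = 0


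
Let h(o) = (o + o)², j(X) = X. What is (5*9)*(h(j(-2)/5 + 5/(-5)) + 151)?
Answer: 35739/5 ≈ 7147.8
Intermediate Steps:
h(o) = 4*o² (h(o) = (2*o)² = 4*o²)
(5*9)*(h(j(-2)/5 + 5/(-5)) + 151) = (5*9)*(4*(-2/5 + 5/(-5))² + 151) = 45*(4*(-2*⅕ + 5*(-⅕))² + 151) = 45*(4*(-⅖ - 1)² + 151) = 45*(4*(-7/5)² + 151) = 45*(4*(49/25) + 151) = 45*(196/25 + 151) = 45*(3971/25) = 35739/5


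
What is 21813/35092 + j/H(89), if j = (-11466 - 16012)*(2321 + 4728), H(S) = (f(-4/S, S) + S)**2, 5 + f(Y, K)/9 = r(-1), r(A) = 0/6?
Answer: -77238775487/772024 ≈ -1.0005e+5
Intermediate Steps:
r(A) = 0 (r(A) = 0*(1/6) = 0)
f(Y, K) = -45 (f(Y, K) = -45 + 9*0 = -45 + 0 = -45)
H(S) = (-45 + S)**2
j = -193692422 (j = -27478*7049 = -193692422)
21813/35092 + j/H(89) = 21813/35092 - 193692422/(-45 + 89)**2 = 21813*(1/35092) - 193692422/(44**2) = 21813/35092 - 193692422/1936 = 21813/35092 - 193692422*1/1936 = 21813/35092 - 8804201/88 = -77238775487/772024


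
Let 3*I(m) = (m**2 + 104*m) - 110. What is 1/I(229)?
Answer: 3/76147 ≈ 3.9398e-5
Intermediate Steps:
I(m) = -110/3 + m**2/3 + 104*m/3 (I(m) = ((m**2 + 104*m) - 110)/3 = (-110 + m**2 + 104*m)/3 = -110/3 + m**2/3 + 104*m/3)
1/I(229) = 1/(-110/3 + (1/3)*229**2 + (104/3)*229) = 1/(-110/3 + (1/3)*52441 + 23816/3) = 1/(-110/3 + 52441/3 + 23816/3) = 1/(76147/3) = 3/76147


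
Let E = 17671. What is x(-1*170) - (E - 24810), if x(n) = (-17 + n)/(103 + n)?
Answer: 478500/67 ≈ 7141.8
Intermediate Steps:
x(n) = (-17 + n)/(103 + n)
x(-1*170) - (E - 24810) = (-17 - 1*170)/(103 - 1*170) - (17671 - 24810) = (-17 - 170)/(103 - 170) - 1*(-7139) = -187/(-67) + 7139 = -1/67*(-187) + 7139 = 187/67 + 7139 = 478500/67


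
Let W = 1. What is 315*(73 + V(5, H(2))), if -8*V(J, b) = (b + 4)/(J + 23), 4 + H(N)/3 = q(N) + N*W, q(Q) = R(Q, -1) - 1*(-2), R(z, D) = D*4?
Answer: 92025/4 ≈ 23006.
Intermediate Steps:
R(z, D) = 4*D
q(Q) = -2 (q(Q) = 4*(-1) - 1*(-2) = -4 + 2 = -2)
H(N) = -18 + 3*N (H(N) = -12 + 3*(-2 + N*1) = -12 + 3*(-2 + N) = -12 + (-6 + 3*N) = -18 + 3*N)
V(J, b) = -(4 + b)/(8*(23 + J)) (V(J, b) = -(b + 4)/(8*(J + 23)) = -(4 + b)/(8*(23 + J)))
315*(73 + V(5, H(2))) = 315*(73 + (-4 - (-18 + 3*2))/(8*(23 + 5))) = 315*(73 + (1/8)*(-4 - (-18 + 6))/28) = 315*(73 + (1/8)*(1/28)*(-4 - 1*(-12))) = 315*(73 + (1/8)*(1/28)*(-4 + 12)) = 315*(73 + (1/8)*(1/28)*8) = 315*(73 + 1/28) = 315*(2045/28) = 92025/4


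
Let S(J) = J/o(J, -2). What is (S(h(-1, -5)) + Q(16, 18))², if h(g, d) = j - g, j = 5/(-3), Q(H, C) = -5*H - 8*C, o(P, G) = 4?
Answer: 1809025/36 ≈ 50251.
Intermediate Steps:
Q(H, C) = -8*C - 5*H
j = -5/3 (j = 5*(-⅓) = -5/3 ≈ -1.6667)
h(g, d) = -5/3 - g
S(J) = J/4
(S(h(-1, -5)) + Q(16, 18))² = ((-5/3 - 1*(-1))/4 + (-8*18 - 5*16))² = ((-5/3 + 1)/4 + (-144 - 80))² = ((¼)*(-⅔) - 224)² = (-⅙ - 224)² = (-1345/6)² = 1809025/36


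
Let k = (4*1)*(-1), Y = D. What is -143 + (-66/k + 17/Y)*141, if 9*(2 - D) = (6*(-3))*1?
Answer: 11131/4 ≈ 2782.8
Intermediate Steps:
D = 4 (D = 2 - 6*(-3)/9 = 2 - (-2) = 2 - ⅑*(-18) = 2 + 2 = 4)
Y = 4
k = -4 (k = 4*(-1) = -4)
-143 + (-66/k + 17/Y)*141 = -143 + (-66/(-4) + 17/4)*141 = -143 + (-66*(-¼) + 17*(¼))*141 = -143 + (33/2 + 17/4)*141 = -143 + (83/4)*141 = -143 + 11703/4 = 11131/4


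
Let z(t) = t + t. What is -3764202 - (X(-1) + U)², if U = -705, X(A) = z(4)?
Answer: -4250011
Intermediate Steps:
z(t) = 2*t
X(A) = 8 (X(A) = 2*4 = 8)
-3764202 - (X(-1) + U)² = -3764202 - (8 - 705)² = -3764202 - 1*(-697)² = -3764202 - 1*485809 = -3764202 - 485809 = -4250011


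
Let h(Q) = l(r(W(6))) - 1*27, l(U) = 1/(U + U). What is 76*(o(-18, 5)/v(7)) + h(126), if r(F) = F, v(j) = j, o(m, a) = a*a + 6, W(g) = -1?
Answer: 4327/14 ≈ 309.07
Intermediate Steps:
o(m, a) = 6 + a² (o(m, a) = a² + 6 = 6 + a²)
l(U) = 1/(2*U)
h(Q) = -55/2 (h(Q) = (½)/(-1) - 1*27 = (½)*(-1) - 27 = -½ - 27 = -55/2)
76*(o(-18, 5)/v(7)) + h(126) = 76*((6 + 5²)/7) - 55/2 = 76*((6 + 25)*(⅐)) - 55/2 = 76*(31*(⅐)) - 55/2 = 76*(31/7) - 55/2 = 2356/7 - 55/2 = 4327/14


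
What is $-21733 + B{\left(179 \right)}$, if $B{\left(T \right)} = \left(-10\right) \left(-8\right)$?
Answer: $-21653$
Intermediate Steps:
$B{\left(T \right)} = 80$
$-21733 + B{\left(179 \right)} = -21733 + 80 = -21653$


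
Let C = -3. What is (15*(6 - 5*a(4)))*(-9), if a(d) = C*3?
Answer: -6885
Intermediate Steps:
a(d) = -9 (a(d) = -3*3 = -9)
(15*(6 - 5*a(4)))*(-9) = (15*(6 - 5*(-9)))*(-9) = (15*(6 + 45))*(-9) = (15*51)*(-9) = 765*(-9) = -6885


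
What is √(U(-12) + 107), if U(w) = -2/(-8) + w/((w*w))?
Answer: √3858/6 ≈ 10.352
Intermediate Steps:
U(w) = ¼ + 1/w (U(w) = -2*(-⅛) + w/(w²) = ¼ + w/w² = ¼ + 1/w)
√(U(-12) + 107) = √((¼)*(4 - 12)/(-12) + 107) = √((¼)*(-1/12)*(-8) + 107) = √(⅙ + 107) = √(643/6) = √3858/6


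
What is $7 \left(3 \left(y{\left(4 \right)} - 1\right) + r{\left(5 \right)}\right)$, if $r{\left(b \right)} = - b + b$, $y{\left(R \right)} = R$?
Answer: $63$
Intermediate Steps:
$r{\left(b \right)} = 0$
$7 \left(3 \left(y{\left(4 \right)} - 1\right) + r{\left(5 \right)}\right) = 7 \left(3 \left(4 - 1\right) + 0\right) = 7 \left(3 \cdot 3 + 0\right) = 7 \left(9 + 0\right) = 7 \cdot 9 = 63$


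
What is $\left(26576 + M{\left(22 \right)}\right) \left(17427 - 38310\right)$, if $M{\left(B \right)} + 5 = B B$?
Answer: $-564989565$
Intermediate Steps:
$M{\left(B \right)} = -5 + B^{2}$ ($M{\left(B \right)} = -5 + B B = -5 + B^{2}$)
$\left(26576 + M{\left(22 \right)}\right) \left(17427 - 38310\right) = \left(26576 - \left(5 - 22^{2}\right)\right) \left(17427 - 38310\right) = \left(26576 + \left(-5 + 484\right)\right) \left(-20883\right) = \left(26576 + 479\right) \left(-20883\right) = 27055 \left(-20883\right) = -564989565$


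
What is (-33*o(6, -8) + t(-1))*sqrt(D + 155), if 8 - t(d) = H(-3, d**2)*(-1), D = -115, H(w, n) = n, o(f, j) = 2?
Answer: -114*sqrt(10) ≈ -360.50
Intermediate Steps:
t(d) = 8 + d**2 (t(d) = 8 - d**2*(-1) = 8 - (-1)*d**2 = 8 + d**2)
(-33*o(6, -8) + t(-1))*sqrt(D + 155) = (-33*2 + (8 + (-1)**2))*sqrt(-115 + 155) = (-66 + (8 + 1))*sqrt(40) = (-66 + 9)*(2*sqrt(10)) = -114*sqrt(10)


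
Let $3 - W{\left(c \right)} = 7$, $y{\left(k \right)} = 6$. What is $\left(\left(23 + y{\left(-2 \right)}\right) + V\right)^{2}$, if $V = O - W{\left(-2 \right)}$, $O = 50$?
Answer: $6889$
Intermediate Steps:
$W{\left(c \right)} = -4$ ($W{\left(c \right)} = 3 - 7 = -4$)
$V = 54$ ($V = 50 - -4 = 50 + 4 = 54$)
$\left(\left(23 + y{\left(-2 \right)}\right) + V\right)^{2} = \left(\left(23 + 6\right) + 54\right)^{2} = \left(29 + 54\right)^{2} = 83^{2} = 6889$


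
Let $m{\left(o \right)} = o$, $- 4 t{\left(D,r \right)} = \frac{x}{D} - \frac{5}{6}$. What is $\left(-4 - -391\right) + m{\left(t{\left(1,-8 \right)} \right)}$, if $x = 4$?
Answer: $\frac{9269}{24} \approx 386.21$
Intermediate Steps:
$t{\left(D,r \right)} = \frac{5}{24} - \frac{1}{D}$ ($t{\left(D,r \right)} = - \frac{\frac{4}{D} - \frac{5}{6}}{4} = - \frac{- \frac{5}{6} + \frac{4}{D}}{4} = \frac{5}{24} - \frac{1}{D}$)
$\left(-4 - -391\right) + m{\left(t{\left(1,-8 \right)} \right)} = \left(-4 - -391\right) + \left(\frac{5}{24} - 1^{-1}\right) = \left(-4 + 391\right) + \left(\frac{5}{24} - 1\right) = 387 + \left(\frac{5}{24} - 1\right) = 387 - \frac{19}{24} = \frac{9269}{24}$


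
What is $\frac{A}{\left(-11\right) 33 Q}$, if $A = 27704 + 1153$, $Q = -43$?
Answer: $\frac{9619}{5203} \approx 1.8487$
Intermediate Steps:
$A = 28857$
$\frac{A}{\left(-11\right) 33 Q} = \frac{28857}{\left(-11\right) 33 \left(-43\right)} = \frac{28857}{\left(-363\right) \left(-43\right)} = \frac{28857}{15609} = 28857 \cdot \frac{1}{15609} = \frac{9619}{5203}$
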